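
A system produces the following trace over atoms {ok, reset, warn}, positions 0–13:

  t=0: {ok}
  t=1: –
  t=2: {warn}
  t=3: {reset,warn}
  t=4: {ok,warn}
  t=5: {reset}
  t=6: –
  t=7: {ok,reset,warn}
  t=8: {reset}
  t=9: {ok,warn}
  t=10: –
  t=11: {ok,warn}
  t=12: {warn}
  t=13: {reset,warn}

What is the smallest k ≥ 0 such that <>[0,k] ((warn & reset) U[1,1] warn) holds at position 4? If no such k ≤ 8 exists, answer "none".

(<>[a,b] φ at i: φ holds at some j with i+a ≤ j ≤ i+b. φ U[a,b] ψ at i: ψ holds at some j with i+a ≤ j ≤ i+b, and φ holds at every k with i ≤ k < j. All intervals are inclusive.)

Scan j = 4,5,… for ((warn & reset) U[1,1] warn):
  j=4: fails
  j=5: fails
  j=6: fails
  j=7: fails
  j=8: fails
  j=9: fails
  j=10: fails
  j=11: fails
  j=12: fails
No j in [4,12] satisfies it → none.

none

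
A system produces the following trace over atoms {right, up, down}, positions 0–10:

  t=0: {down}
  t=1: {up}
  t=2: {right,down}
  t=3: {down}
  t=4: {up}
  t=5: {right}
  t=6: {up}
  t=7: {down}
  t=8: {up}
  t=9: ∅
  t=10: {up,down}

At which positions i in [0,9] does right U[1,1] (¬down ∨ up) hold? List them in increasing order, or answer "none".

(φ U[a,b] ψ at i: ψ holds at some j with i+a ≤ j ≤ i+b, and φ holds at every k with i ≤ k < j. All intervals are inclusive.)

Evaluate at each i in [0,9]:
  i=0: ✗ (lhs fails at k=0 before rhs at j=1)
  i=1: ✗ (no rhs in [2,2])
  i=2: ✗ (no rhs in [3,3])
  i=3: ✗ (lhs fails at k=3 before rhs at j=4)
  i=4: ✗ (lhs fails at k=4 before rhs at j=5)
  i=5: ✓ (rhs at j=6; lhs holds on [5,5])
  i=6: ✗ (no rhs in [7,7])
  i=7: ✗ (lhs fails at k=7 before rhs at j=8)
  i=8: ✗ (lhs fails at k=8 before rhs at j=9)
  i=9: ✗ (lhs fails at k=9 before rhs at j=10)

5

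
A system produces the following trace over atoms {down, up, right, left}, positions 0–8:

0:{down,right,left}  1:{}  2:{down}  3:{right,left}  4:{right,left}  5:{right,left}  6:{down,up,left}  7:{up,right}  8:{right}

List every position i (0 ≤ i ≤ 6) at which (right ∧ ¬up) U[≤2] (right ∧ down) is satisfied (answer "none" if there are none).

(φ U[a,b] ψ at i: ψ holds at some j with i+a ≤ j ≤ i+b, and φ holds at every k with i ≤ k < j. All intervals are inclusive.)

0

Evaluate at each i in [0,6]:
  i=0: ✓ (rhs at j=0)
  i=1: ✗ (no rhs in [1,3])
  i=2: ✗ (no rhs in [2,4])
  i=3: ✗ (no rhs in [3,5])
  i=4: ✗ (no rhs in [4,6])
  i=5: ✗ (no rhs in [5,7])
  i=6: ✗ (no rhs in [6,8])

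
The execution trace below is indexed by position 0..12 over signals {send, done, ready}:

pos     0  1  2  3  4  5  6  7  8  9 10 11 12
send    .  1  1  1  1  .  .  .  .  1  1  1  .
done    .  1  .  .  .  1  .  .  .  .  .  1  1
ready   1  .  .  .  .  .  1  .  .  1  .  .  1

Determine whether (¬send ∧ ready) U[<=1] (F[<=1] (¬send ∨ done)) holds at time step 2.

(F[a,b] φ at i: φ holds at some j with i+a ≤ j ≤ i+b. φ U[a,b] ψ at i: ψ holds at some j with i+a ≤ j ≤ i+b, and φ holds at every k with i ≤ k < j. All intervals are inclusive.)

No

Need some j in [2,3] with F[<=1] (¬send ∨ done), and (¬send ∧ ready) at every k in [2,j-1].
  j=2: F[<=1] (¬send ∨ done) — fails (none in [2,3]).
  j=3: F[<=1] (¬send ∨ done) — fails (none in [3,4]).
No j in the window works → until fails.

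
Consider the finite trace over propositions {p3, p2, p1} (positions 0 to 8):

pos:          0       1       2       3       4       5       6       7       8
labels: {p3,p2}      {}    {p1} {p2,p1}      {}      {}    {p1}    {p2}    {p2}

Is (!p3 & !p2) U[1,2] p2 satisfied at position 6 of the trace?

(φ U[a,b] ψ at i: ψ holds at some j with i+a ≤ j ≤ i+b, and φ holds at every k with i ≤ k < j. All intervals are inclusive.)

Yes

Need some j in [7,8] with p2, and (!p3 & !p2) at every k in [6,j-1].
  j=7: p2 holds; (!p3 & !p2) holds at every k in [6,6] → satisfied.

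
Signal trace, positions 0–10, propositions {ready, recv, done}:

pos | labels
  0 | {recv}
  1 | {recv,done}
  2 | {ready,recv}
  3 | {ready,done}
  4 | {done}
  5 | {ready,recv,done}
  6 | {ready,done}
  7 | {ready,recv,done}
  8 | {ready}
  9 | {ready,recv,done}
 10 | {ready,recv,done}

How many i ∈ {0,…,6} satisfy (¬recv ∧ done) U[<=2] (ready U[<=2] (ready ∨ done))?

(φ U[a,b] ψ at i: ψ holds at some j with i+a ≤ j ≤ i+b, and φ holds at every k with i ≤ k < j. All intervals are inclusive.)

Evaluate at each i in [0,6]:
  i=0: ✗ (lhs fails at k=0 before rhs at j=1)
  i=1: ✓ (rhs at j=1)
  i=2: ✓ (rhs at j=2)
  i=3: ✓ (rhs at j=3)
  i=4: ✓ (rhs at j=4)
  i=5: ✓ (rhs at j=5)
  i=6: ✓ (rhs at j=6)
Positions where it holds: {1, 2, 3, 4, 5, 6} → 6.

6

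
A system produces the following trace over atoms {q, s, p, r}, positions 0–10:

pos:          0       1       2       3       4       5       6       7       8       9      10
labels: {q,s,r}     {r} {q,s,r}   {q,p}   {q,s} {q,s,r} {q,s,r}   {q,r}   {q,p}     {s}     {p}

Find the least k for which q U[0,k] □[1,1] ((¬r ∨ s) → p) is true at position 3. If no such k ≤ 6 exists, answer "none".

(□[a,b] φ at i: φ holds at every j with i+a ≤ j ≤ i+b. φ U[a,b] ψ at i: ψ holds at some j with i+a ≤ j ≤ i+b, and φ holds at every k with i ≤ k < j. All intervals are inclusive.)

Need earliest j ≥ 3 with □[1,1] ((¬r ∨ s) → p), and q at every k in [3,j-1].
  j=3: rhs fails.
  j=4: rhs fails.
  j=5: rhs fails.
  j=6: rhs holds; lhs holds on [3,5]. k = 3.

3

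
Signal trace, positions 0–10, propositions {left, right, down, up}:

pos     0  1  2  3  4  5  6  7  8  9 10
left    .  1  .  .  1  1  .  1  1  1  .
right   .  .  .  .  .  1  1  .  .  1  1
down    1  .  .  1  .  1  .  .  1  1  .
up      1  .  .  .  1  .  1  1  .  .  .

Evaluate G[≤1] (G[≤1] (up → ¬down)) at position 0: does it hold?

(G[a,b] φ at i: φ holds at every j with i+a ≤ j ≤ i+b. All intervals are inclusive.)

No

Check G[≤1] (up → ¬down) at every j in [0,1]:
  j=0: fails at 0
  j=1: holds on [1,2]
Fails at j=0 → formula fails.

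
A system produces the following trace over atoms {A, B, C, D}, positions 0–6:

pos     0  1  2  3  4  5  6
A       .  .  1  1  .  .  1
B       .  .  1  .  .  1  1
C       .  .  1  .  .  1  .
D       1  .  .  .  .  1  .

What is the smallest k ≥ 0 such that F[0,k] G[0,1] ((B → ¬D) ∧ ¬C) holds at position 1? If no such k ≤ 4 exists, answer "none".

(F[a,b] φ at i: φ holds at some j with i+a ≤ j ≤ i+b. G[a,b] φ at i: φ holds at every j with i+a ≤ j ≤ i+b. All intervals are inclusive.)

2

Scan j = 1,2,… for G[0,1] ((B → ¬D) ∧ ¬C):
  j=1: fails
  j=2: fails
  j=3: holds
First hit at j=3, so smallest k = 3-1 = 2.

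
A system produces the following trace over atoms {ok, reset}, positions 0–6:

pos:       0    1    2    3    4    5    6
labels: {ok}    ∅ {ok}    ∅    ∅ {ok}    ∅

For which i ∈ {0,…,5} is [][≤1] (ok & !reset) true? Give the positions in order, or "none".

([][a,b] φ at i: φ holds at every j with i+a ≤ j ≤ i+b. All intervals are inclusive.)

Evaluate at each i in [0,5]:
  i=0: ✗ (fails at j=1)
  i=1: ✗ (fails at j=1)
  i=2: ✗ (fails at j=3)
  i=3: ✗ (fails at j=3)
  i=4: ✗ (fails at j=4)
  i=5: ✗ (fails at j=6)

none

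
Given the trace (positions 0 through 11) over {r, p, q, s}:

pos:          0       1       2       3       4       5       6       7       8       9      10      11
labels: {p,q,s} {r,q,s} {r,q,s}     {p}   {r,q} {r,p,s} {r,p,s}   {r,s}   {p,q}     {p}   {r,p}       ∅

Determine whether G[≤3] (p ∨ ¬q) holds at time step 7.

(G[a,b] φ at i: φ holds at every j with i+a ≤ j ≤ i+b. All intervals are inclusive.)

Check (p ∨ ¬q) at every j in [7,10]:
  j=7: true
  j=8: true
  j=9: true
  j=10: true
All positions satisfy it → formula holds.

Holds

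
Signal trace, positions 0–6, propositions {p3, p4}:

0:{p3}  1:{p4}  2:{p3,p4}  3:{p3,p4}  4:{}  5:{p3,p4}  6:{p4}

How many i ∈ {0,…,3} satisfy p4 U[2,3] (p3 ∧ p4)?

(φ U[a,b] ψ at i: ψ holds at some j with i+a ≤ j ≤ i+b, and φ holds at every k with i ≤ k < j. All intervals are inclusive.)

1

Evaluate at each i in [0,3]:
  i=0: ✗ (lhs fails at k=0 before rhs at j=2)
  i=1: ✓ (rhs at j=3; lhs holds on [1,2])
  i=2: ✗ (lhs fails at k=4 before rhs at j=5)
  i=3: ✗ (lhs fails at k=4 before rhs at j=5)
Positions where it holds: {1} → 1.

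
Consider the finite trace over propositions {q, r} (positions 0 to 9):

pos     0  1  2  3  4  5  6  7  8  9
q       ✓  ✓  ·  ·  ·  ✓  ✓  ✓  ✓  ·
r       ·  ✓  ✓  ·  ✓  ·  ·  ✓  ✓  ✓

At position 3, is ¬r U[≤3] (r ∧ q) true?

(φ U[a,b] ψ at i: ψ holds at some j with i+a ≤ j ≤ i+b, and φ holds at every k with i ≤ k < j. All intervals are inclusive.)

False

Need some j in [3,6] with (r ∧ q), and ¬r at every k in [3,j-1].
  j=3: (r ∧ q) false.
  j=4: (r ∧ q) false.
  j=5: (r ∧ q) false.
  j=6: (r ∧ q) false.
No j in the window works → until fails.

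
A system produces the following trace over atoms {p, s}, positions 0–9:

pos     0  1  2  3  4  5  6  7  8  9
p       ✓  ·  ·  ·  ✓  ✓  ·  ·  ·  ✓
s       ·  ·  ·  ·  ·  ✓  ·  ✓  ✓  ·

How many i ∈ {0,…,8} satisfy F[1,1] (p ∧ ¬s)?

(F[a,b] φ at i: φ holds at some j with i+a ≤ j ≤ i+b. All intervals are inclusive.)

Evaluate at each i in [0,8]:
  i=0: ✗ (none in [1,1])
  i=1: ✗ (none in [2,2])
  i=2: ✗ (none in [3,3])
  i=3: ✓ (witness j=4)
  i=4: ✗ (none in [5,5])
  i=5: ✗ (none in [6,6])
  i=6: ✗ (none in [7,7])
  i=7: ✗ (none in [8,8])
  i=8: ✓ (witness j=9)
Positions where it holds: {3, 8} → 2.

2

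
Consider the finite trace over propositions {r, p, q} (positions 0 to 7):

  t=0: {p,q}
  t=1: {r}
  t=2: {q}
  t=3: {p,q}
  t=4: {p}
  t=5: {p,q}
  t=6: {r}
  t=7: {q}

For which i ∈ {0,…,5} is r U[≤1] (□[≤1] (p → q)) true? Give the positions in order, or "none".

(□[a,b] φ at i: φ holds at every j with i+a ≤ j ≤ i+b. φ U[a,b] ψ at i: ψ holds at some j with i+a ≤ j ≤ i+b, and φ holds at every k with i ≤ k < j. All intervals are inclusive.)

0, 1, 2, 5

Evaluate at each i in [0,5]:
  i=0: ✓ (rhs at j=0)
  i=1: ✓ (rhs at j=1)
  i=2: ✓ (rhs at j=2)
  i=3: ✗ (no rhs in [3,4])
  i=4: ✗ (lhs fails at k=4 before rhs at j=5)
  i=5: ✓ (rhs at j=5)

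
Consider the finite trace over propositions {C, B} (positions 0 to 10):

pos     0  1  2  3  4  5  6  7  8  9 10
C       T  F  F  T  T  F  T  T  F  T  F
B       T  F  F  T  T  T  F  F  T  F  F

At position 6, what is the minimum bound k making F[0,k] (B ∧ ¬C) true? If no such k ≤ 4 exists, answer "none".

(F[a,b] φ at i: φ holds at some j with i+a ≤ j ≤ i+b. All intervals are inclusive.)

2

Scan j = 6,7,… for (B ∧ ¬C):
  j=6: fails
  j=7: fails
  j=8: holds
First hit at j=8, so smallest k = 8-6 = 2.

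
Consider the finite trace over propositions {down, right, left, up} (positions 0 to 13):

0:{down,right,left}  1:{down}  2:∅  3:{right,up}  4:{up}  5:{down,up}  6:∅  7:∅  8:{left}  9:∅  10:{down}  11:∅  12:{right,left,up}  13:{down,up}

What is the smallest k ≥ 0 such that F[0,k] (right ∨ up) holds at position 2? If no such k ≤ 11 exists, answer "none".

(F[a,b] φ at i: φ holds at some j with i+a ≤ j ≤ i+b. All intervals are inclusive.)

1

Scan j = 2,3,… for (right ∨ up):
  j=2: fails
  j=3: holds
First hit at j=3, so smallest k = 3-2 = 1.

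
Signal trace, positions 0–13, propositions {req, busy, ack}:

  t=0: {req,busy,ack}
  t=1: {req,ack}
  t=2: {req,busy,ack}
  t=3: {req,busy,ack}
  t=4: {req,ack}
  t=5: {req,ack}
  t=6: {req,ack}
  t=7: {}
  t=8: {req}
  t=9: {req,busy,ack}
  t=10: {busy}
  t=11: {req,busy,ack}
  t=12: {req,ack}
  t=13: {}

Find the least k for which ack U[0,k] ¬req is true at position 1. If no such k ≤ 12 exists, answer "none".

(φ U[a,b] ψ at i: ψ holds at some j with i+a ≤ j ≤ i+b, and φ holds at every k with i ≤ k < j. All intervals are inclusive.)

Need earliest j ≥ 1 with ¬req, and ack at every k in [1,j-1].
  j=1: rhs fails.
  j=2: rhs fails.
  j=3: rhs fails.
  j=4: rhs fails.
  j=5: rhs fails.
  j=6: rhs fails.
  j=7: rhs holds; lhs holds on [1,6]. k = 6.

6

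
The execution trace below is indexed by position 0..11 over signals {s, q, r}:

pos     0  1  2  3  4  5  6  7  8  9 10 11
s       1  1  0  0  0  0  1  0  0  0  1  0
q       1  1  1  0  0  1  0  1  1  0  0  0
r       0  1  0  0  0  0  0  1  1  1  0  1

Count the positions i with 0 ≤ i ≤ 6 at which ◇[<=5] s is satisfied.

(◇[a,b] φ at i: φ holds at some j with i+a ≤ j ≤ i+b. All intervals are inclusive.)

Evaluate at each i in [0,6]:
  i=0: ✓ (witness j=0)
  i=1: ✓ (witness j=1)
  i=2: ✓ (witness j=6)
  i=3: ✓ (witness j=6)
  i=4: ✓ (witness j=6)
  i=5: ✓ (witness j=6)
  i=6: ✓ (witness j=6)
Positions where it holds: {0, 1, 2, 3, 4, 5, 6} → 7.

7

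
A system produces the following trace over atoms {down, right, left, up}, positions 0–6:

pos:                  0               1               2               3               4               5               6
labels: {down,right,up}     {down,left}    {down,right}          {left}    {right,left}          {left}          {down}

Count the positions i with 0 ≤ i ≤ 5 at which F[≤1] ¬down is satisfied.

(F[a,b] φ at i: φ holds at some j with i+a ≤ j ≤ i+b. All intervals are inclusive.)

Evaluate at each i in [0,5]:
  i=0: ✗ (none in [0,1])
  i=1: ✗ (none in [1,2])
  i=2: ✓ (witness j=3)
  i=3: ✓ (witness j=3)
  i=4: ✓ (witness j=4)
  i=5: ✓ (witness j=5)
Positions where it holds: {2, 3, 4, 5} → 4.

4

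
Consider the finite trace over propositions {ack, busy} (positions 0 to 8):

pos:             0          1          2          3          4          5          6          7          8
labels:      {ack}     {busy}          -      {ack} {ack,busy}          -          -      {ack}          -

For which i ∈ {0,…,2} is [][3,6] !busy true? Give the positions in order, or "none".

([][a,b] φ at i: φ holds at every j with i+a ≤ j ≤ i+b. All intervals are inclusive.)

2

Evaluate at each i in [0,2]:
  i=0: ✗ (fails at j=4)
  i=1: ✗ (fails at j=4)
  i=2: ✓ (all of [5,8])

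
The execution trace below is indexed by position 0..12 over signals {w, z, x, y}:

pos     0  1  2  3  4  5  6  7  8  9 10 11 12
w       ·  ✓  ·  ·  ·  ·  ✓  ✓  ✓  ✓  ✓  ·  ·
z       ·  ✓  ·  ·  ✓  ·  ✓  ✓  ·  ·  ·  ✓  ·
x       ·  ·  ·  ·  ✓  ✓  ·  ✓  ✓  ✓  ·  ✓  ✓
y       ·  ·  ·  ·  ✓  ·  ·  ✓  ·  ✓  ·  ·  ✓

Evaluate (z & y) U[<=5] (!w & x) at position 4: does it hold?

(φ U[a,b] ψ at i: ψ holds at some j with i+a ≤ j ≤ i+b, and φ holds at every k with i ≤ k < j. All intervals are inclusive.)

True

Need some j in [4,9] with (!w & x), and (z & y) at every k in [4,j-1].
  j=4: (!w & x) holds; no prefix to check → satisfied.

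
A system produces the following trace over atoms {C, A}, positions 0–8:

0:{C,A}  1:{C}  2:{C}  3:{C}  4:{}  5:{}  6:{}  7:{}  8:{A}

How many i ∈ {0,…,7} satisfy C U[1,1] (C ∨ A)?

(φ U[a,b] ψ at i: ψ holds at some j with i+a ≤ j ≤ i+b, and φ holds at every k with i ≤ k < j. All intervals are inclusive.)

3

Evaluate at each i in [0,7]:
  i=0: ✓ (rhs at j=1; lhs holds on [0,0])
  i=1: ✓ (rhs at j=2; lhs holds on [1,1])
  i=2: ✓ (rhs at j=3; lhs holds on [2,2])
  i=3: ✗ (no rhs in [4,4])
  i=4: ✗ (no rhs in [5,5])
  i=5: ✗ (no rhs in [6,6])
  i=6: ✗ (no rhs in [7,7])
  i=7: ✗ (lhs fails at k=7 before rhs at j=8)
Positions where it holds: {0, 1, 2} → 3.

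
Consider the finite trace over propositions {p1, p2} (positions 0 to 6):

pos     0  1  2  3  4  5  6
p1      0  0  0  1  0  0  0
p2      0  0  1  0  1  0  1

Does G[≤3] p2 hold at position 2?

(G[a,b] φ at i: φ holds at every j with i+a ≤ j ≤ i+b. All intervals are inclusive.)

Check p2 at every j in [2,5]:
  j=2: true
  j=3: false
  j=4: true
  j=5: false
Fails at j=3 → formula fails.

False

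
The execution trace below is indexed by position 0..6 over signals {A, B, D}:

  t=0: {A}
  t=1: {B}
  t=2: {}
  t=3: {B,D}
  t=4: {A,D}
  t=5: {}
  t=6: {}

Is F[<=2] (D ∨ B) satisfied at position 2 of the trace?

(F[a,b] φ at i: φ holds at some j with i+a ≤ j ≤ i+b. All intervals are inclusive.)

Check (D ∨ B) at each j in [2,4]:
  j=2: false
  j=3: true
  j=4: true
Found at j=3 → formula holds.

True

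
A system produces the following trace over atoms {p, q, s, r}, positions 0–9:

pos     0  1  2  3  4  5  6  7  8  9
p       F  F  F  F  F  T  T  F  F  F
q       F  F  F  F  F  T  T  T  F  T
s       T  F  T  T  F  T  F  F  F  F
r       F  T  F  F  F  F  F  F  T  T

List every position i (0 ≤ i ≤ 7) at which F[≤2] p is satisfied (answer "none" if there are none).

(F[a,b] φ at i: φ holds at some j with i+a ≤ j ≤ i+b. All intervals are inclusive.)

Evaluate at each i in [0,7]:
  i=0: ✗ (none in [0,2])
  i=1: ✗ (none in [1,3])
  i=2: ✗ (none in [2,4])
  i=3: ✓ (witness j=5)
  i=4: ✓ (witness j=5)
  i=5: ✓ (witness j=5)
  i=6: ✓ (witness j=6)
  i=7: ✗ (none in [7,9])

3, 4, 5, 6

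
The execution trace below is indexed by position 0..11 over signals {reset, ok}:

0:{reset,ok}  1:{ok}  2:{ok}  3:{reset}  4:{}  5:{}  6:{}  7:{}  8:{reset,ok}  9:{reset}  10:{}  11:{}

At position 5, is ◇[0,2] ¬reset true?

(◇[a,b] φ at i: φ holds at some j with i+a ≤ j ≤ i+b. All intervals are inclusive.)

Check ¬reset at each j in [5,7]:
  j=5: true
  j=6: true
  j=7: true
Found at j=5 → formula holds.

Yes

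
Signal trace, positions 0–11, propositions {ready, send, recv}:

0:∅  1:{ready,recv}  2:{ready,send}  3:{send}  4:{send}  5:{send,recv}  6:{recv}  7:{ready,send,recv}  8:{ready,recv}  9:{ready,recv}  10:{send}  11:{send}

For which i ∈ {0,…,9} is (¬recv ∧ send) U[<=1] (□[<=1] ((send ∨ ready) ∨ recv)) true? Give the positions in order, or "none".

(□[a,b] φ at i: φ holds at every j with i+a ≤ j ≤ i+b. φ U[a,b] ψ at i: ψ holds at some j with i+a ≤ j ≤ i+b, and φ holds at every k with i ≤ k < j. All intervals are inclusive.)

1, 2, 3, 4, 5, 6, 7, 8, 9

Evaluate at each i in [0,9]:
  i=0: ✗ (lhs fails at k=0 before rhs at j=1)
  i=1: ✓ (rhs at j=1)
  i=2: ✓ (rhs at j=2)
  i=3: ✓ (rhs at j=3)
  i=4: ✓ (rhs at j=4)
  i=5: ✓ (rhs at j=5)
  i=6: ✓ (rhs at j=6)
  i=7: ✓ (rhs at j=7)
  i=8: ✓ (rhs at j=8)
  i=9: ✓ (rhs at j=9)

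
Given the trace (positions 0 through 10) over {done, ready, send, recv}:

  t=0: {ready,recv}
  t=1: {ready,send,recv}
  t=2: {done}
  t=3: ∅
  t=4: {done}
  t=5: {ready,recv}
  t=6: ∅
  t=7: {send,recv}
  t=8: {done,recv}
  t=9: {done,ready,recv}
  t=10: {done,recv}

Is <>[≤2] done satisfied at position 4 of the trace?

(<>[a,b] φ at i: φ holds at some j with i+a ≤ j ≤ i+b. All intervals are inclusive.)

Yes

Check done at each j in [4,6]:
  j=4: true
  j=5: false
  j=6: false
Found at j=4 → formula holds.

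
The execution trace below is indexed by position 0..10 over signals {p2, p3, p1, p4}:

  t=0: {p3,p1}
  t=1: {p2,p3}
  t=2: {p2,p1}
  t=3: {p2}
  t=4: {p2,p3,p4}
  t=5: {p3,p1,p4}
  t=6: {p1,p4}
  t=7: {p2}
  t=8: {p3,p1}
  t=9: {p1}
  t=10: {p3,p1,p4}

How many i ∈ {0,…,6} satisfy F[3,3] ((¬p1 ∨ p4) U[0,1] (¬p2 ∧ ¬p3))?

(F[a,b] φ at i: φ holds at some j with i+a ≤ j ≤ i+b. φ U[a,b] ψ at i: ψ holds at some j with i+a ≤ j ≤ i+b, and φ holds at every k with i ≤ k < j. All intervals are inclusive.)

Evaluate at each i in [0,6]:
  i=0: ✗ (none in [3,3])
  i=1: ✗ (none in [4,4])
  i=2: ✓ (witness j=5)
  i=3: ✓ (witness j=6)
  i=4: ✗ (none in [7,7])
  i=5: ✗ (none in [8,8])
  i=6: ✓ (witness j=9)
Positions where it holds: {2, 3, 6} → 3.

3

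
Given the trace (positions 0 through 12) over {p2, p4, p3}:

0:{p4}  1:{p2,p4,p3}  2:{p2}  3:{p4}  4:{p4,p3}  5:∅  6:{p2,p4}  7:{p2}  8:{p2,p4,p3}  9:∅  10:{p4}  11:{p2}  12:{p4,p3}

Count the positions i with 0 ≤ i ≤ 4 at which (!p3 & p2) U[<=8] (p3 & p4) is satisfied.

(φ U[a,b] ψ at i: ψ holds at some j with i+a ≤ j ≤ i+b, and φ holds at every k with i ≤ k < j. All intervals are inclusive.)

Evaluate at each i in [0,4]:
  i=0: ✗ (lhs fails at k=0 before rhs at j=1)
  i=1: ✓ (rhs at j=1)
  i=2: ✗ (lhs fails at k=3 before rhs at j=4)
  i=3: ✗ (lhs fails at k=3 before rhs at j=4)
  i=4: ✓ (rhs at j=4)
Positions where it holds: {1, 4} → 2.

2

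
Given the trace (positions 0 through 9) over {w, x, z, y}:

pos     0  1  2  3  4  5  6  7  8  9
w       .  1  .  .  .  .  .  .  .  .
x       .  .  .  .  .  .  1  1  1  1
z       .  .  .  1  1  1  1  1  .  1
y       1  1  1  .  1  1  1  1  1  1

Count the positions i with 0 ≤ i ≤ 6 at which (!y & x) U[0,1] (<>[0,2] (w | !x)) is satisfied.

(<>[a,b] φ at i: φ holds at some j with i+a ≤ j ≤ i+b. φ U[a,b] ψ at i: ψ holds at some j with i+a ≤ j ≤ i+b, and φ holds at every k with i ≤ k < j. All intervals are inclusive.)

Evaluate at each i in [0,6]:
  i=0: ✓ (rhs at j=0)
  i=1: ✓ (rhs at j=1)
  i=2: ✓ (rhs at j=2)
  i=3: ✓ (rhs at j=3)
  i=4: ✓ (rhs at j=4)
  i=5: ✓ (rhs at j=5)
  i=6: ✗ (no rhs in [6,7])
Positions where it holds: {0, 1, 2, 3, 4, 5} → 6.

6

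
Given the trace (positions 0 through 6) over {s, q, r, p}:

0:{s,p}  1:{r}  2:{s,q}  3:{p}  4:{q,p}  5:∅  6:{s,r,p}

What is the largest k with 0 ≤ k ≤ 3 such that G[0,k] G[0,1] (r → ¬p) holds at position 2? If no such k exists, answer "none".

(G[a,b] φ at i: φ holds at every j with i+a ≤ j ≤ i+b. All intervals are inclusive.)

G[0,1] (r → ¬p) must hold from j=2 onward; find where it first fails.
  j=2: holds
  j=3: holds
  j=4: holds
  j=5: fails
Holds on [2,4], so largest k = 2.

2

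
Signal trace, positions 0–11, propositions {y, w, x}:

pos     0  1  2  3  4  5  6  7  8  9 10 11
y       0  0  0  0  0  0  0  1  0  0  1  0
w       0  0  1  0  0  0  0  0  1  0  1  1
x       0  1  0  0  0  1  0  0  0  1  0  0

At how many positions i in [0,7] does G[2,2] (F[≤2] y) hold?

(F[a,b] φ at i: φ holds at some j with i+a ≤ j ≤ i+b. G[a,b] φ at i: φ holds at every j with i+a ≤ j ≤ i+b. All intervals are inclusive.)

Evaluate at each i in [0,7]:
  i=0: ✗ (fails at j=2)
  i=1: ✗ (fails at j=3)
  i=2: ✗ (fails at j=4)
  i=3: ✓ (all of [5,5])
  i=4: ✓ (all of [6,6])
  i=5: ✓ (all of [7,7])
  i=6: ✓ (all of [8,8])
  i=7: ✓ (all of [9,9])
Positions where it holds: {3, 4, 5, 6, 7} → 5.

5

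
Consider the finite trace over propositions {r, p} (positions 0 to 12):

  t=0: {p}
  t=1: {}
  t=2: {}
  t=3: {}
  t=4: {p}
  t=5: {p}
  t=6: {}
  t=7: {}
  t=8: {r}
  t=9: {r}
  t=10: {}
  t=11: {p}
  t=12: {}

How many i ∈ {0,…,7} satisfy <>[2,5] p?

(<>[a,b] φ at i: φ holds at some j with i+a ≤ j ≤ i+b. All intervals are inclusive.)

Evaluate at each i in [0,7]:
  i=0: ✓ (witness j=4)
  i=1: ✓ (witness j=4)
  i=2: ✓ (witness j=4)
  i=3: ✓ (witness j=5)
  i=4: ✗ (none in [6,9])
  i=5: ✗ (none in [7,10])
  i=6: ✓ (witness j=11)
  i=7: ✓ (witness j=11)
Positions where it holds: {0, 1, 2, 3, 6, 7} → 6.

6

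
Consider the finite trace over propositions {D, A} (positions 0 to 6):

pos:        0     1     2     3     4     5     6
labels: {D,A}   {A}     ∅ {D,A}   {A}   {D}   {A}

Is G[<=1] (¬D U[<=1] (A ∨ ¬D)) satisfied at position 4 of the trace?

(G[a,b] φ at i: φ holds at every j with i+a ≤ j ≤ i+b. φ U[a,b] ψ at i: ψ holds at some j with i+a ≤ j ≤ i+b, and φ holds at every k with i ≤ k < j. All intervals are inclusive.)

Check (¬D U[<=1] (A ∨ ¬D)) at every j in [4,5]:
  j=4: holds
  j=5: fails
Fails at j=5 → formula fails.

Does not hold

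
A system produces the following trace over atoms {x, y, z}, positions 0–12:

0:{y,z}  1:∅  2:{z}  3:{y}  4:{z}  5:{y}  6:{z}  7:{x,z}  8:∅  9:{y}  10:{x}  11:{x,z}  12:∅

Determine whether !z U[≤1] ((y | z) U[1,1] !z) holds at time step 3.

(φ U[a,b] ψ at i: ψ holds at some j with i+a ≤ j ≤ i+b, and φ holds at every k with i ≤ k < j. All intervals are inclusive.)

Holds

Need some j in [3,4] with ((y | z) U[1,1] !z), and !z at every k in [3,j-1].
  j=3: ((y | z) U[1,1] !z) — fails.
  j=4: ((y | z) U[1,1] !z) holds; !z holds at every k in [3,3] → satisfied.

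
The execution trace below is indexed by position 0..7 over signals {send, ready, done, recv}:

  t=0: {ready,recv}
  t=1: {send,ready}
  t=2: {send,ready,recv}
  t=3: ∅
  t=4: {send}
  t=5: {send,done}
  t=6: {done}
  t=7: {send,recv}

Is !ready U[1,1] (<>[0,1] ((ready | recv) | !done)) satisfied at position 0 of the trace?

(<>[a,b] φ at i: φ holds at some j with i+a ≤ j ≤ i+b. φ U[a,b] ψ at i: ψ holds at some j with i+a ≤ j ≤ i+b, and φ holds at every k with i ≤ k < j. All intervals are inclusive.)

Need some j in [1,1] with <>[0,1] ((ready | recv) | !done), and !ready at every k in [0,j-1].
  j=1: <>[0,1] ((ready | recv) | !done) holds, but !ready fails at k=0 → not this j.
No j in the window works → until fails.

False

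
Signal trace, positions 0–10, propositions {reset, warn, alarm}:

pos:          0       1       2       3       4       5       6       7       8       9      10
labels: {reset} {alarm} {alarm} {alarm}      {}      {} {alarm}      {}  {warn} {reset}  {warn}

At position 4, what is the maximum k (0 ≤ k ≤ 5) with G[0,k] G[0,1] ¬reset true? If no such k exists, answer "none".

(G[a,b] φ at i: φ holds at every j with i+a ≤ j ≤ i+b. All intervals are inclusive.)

3

G[0,1] ¬reset must hold from j=4 onward; find where it first fails.
  j=4: holds
  j=5: holds
  j=6: holds
  j=7: holds
  j=8: fails
Holds on [4,7], so largest k = 3.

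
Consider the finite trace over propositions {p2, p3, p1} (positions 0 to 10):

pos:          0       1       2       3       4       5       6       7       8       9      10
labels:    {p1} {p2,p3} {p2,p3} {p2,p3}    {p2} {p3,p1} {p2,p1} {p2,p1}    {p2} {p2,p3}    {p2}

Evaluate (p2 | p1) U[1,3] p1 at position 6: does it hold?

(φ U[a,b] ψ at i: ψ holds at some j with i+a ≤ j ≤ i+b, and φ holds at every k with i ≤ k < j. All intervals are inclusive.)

Need some j in [7,9] with p1, and (p2 | p1) at every k in [6,j-1].
  j=7: p1 holds; (p2 | p1) holds at every k in [6,6] → satisfied.

True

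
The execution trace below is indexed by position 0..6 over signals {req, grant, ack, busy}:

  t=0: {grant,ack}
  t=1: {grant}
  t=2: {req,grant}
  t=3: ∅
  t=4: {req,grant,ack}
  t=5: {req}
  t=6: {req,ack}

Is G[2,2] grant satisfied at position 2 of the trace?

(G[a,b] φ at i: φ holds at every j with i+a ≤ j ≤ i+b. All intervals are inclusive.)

True

Check grant at every j in [4,4]:
  j=4: true
All positions satisfy it → formula holds.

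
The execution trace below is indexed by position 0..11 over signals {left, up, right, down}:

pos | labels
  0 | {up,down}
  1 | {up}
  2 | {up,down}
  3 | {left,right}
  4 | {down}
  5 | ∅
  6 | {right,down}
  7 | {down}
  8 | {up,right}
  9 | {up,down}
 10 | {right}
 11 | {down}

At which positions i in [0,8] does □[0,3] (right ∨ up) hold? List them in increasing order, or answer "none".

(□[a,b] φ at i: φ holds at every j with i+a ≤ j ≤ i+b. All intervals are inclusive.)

Evaluate at each i in [0,8]:
  i=0: ✓ (all of [0,3])
  i=1: ✗ (fails at j=4)
  i=2: ✗ (fails at j=4)
  i=3: ✗ (fails at j=4)
  i=4: ✗ (fails at j=4)
  i=5: ✗ (fails at j=5)
  i=6: ✗ (fails at j=7)
  i=7: ✗ (fails at j=7)
  i=8: ✗ (fails at j=11)

0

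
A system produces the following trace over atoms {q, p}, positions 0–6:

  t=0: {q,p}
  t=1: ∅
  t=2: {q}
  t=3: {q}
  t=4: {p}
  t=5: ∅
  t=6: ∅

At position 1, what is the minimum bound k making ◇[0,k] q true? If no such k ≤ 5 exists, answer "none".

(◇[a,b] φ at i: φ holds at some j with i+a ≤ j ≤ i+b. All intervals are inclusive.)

1

Scan j = 1,2,… for q:
  j=1: fails
  j=2: holds
First hit at j=2, so smallest k = 2-1 = 1.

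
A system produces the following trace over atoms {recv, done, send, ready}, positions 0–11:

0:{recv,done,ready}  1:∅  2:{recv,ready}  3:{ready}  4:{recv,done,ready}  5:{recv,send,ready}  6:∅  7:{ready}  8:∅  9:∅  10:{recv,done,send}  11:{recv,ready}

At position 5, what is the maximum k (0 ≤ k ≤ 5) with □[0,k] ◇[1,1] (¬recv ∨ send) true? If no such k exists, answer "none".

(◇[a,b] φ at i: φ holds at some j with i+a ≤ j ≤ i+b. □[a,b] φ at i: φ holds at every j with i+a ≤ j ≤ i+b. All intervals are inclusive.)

◇[1,1] (¬recv ∨ send) must hold from j=5 onward; find where it first fails.
  j=5: holds
  j=6: holds
  j=7: holds
  j=8: holds
  j=9: holds
  j=10: fails
Holds on [5,9], so largest k = 4.

4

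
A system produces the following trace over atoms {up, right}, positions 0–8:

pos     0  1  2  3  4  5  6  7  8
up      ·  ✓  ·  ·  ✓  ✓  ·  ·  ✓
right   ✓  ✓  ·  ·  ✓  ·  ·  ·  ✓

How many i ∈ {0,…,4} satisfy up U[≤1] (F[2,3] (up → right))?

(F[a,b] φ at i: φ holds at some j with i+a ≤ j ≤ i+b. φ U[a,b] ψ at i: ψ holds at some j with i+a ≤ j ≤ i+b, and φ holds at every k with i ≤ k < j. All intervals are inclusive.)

5

Evaluate at each i in [0,4]:
  i=0: ✓ (rhs at j=0)
  i=1: ✓ (rhs at j=1)
  i=2: ✓ (rhs at j=2)
  i=3: ✓ (rhs at j=3)
  i=4: ✓ (rhs at j=4)
Positions where it holds: {0, 1, 2, 3, 4} → 5.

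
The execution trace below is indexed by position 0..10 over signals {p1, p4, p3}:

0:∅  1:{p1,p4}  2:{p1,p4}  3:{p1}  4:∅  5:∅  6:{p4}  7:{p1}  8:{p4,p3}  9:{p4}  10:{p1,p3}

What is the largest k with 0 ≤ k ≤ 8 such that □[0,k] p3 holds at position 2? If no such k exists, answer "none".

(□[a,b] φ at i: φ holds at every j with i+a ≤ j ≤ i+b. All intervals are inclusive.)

p3 must hold from j=2 onward; find where it first fails.
  j=2: fails → no k works.

none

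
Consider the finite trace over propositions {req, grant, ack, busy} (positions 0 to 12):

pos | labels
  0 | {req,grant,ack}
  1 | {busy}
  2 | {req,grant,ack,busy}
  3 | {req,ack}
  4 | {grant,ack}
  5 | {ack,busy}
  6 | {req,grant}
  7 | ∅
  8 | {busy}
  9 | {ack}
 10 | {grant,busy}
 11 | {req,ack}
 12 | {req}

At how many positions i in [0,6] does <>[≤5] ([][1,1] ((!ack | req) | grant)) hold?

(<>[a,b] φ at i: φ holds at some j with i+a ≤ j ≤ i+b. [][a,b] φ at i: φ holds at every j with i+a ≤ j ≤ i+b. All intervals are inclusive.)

7

Evaluate at each i in [0,6]:
  i=0: ✓ (witness j=0)
  i=1: ✓ (witness j=1)
  i=2: ✓ (witness j=2)
  i=3: ✓ (witness j=3)
  i=4: ✓ (witness j=5)
  i=5: ✓ (witness j=5)
  i=6: ✓ (witness j=6)
Positions where it holds: {0, 1, 2, 3, 4, 5, 6} → 7.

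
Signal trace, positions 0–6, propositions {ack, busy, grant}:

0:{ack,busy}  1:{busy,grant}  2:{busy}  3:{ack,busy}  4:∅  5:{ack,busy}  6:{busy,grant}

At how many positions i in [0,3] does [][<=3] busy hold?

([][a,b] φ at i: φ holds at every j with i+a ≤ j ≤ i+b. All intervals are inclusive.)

Evaluate at each i in [0,3]:
  i=0: ✓ (all of [0,3])
  i=1: ✗ (fails at j=4)
  i=2: ✗ (fails at j=4)
  i=3: ✗ (fails at j=4)
Positions where it holds: {0} → 1.

1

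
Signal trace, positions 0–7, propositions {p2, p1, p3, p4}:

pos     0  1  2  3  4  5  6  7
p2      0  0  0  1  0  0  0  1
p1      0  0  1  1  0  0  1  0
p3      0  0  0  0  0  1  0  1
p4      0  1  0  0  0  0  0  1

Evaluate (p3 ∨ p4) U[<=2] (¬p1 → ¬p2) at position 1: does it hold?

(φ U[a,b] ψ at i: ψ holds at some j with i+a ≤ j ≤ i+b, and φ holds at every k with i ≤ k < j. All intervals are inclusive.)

Holds

Need some j in [1,3] with (¬p1 → ¬p2), and (p3 ∨ p4) at every k in [1,j-1].
  j=1: (¬p1 → ¬p2) holds; no prefix to check → satisfied.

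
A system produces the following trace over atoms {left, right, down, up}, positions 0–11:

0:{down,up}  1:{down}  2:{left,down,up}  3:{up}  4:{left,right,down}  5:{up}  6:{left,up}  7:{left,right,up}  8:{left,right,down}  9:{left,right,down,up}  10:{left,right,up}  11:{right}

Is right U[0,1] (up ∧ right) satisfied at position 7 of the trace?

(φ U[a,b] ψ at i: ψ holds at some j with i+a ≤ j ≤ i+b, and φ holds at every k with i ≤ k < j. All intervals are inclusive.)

Yes

Need some j in [7,8] with (up ∧ right), and right at every k in [7,j-1].
  j=7: (up ∧ right) holds; no prefix to check → satisfied.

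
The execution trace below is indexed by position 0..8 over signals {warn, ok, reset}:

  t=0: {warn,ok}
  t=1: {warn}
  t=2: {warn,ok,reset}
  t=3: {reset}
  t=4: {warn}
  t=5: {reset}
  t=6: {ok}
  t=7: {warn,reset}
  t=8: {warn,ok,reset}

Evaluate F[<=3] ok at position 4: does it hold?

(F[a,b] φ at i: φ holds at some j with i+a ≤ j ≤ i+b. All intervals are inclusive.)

Check ok at each j in [4,7]:
  j=4: false
  j=5: false
  j=6: true
  j=7: false
Found at j=6 → formula holds.

Yes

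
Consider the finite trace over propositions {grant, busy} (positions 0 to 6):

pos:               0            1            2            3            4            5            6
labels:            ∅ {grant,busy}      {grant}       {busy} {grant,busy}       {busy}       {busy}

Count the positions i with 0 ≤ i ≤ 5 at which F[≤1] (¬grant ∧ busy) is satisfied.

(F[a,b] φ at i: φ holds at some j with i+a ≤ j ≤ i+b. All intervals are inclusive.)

Evaluate at each i in [0,5]:
  i=0: ✗ (none in [0,1])
  i=1: ✗ (none in [1,2])
  i=2: ✓ (witness j=3)
  i=3: ✓ (witness j=3)
  i=4: ✓ (witness j=5)
  i=5: ✓ (witness j=5)
Positions where it holds: {2, 3, 4, 5} → 4.

4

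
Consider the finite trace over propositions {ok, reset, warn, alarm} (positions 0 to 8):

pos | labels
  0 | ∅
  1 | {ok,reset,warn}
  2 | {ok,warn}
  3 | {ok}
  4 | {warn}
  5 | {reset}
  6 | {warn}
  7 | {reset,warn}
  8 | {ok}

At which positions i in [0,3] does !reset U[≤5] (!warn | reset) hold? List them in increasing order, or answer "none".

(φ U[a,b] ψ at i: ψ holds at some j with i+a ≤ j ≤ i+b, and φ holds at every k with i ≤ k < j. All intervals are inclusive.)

0, 1, 2, 3

Evaluate at each i in [0,3]:
  i=0: ✓ (rhs at j=0)
  i=1: ✓ (rhs at j=1)
  i=2: ✓ (rhs at j=3; lhs holds on [2,2])
  i=3: ✓ (rhs at j=3)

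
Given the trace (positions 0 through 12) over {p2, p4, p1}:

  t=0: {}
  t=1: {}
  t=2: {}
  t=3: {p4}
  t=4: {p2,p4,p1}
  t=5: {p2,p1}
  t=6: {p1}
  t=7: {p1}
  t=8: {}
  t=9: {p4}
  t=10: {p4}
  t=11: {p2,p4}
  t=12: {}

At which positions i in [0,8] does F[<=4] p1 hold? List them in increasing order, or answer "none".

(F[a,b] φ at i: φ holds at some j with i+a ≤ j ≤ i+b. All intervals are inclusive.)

0, 1, 2, 3, 4, 5, 6, 7

Evaluate at each i in [0,8]:
  i=0: ✓ (witness j=4)
  i=1: ✓ (witness j=4)
  i=2: ✓ (witness j=4)
  i=3: ✓ (witness j=4)
  i=4: ✓ (witness j=4)
  i=5: ✓ (witness j=5)
  i=6: ✓ (witness j=6)
  i=7: ✓ (witness j=7)
  i=8: ✗ (none in [8,12])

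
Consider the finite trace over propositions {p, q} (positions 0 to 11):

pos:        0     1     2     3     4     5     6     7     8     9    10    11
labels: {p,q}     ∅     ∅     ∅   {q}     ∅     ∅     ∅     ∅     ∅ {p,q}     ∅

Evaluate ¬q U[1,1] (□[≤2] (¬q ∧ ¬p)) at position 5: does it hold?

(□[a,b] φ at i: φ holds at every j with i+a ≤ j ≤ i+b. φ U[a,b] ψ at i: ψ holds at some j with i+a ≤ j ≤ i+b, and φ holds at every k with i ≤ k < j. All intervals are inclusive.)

Holds

Need some j in [6,6] with □[≤2] (¬q ∧ ¬p), and ¬q at every k in [5,j-1].
  j=6: □[≤2] (¬q ∧ ¬p) holds; ¬q holds at every k in [5,5] → satisfied.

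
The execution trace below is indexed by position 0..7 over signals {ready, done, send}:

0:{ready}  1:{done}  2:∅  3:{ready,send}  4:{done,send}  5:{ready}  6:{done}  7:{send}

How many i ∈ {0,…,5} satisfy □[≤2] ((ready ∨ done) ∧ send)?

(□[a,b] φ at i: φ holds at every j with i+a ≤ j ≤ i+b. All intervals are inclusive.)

0

Evaluate at each i in [0,5]:
  i=0: ✗ (fails at j=0)
  i=1: ✗ (fails at j=1)
  i=2: ✗ (fails at j=2)
  i=3: ✗ (fails at j=5)
  i=4: ✗ (fails at j=5)
  i=5: ✗ (fails at j=5)
Positions where it holds: {} → 0.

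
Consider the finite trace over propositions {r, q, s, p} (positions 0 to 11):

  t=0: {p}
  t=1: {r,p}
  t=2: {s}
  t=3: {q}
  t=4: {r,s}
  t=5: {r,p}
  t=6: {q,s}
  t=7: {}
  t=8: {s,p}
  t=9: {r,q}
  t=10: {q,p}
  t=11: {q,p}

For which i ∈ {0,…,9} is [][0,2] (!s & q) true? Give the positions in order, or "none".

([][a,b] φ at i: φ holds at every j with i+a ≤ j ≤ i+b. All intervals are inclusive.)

9

Evaluate at each i in [0,9]:
  i=0: ✗ (fails at j=0)
  i=1: ✗ (fails at j=1)
  i=2: ✗ (fails at j=2)
  i=3: ✗ (fails at j=4)
  i=4: ✗ (fails at j=4)
  i=5: ✗ (fails at j=5)
  i=6: ✗ (fails at j=6)
  i=7: ✗ (fails at j=7)
  i=8: ✗ (fails at j=8)
  i=9: ✓ (all of [9,11])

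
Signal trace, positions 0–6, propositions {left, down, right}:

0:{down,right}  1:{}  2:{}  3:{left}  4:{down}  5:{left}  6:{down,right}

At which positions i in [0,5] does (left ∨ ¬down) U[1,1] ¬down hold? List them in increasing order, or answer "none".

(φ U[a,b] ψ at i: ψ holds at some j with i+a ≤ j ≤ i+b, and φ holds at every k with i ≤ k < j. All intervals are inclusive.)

Evaluate at each i in [0,5]:
  i=0: ✗ (lhs fails at k=0 before rhs at j=1)
  i=1: ✓ (rhs at j=2; lhs holds on [1,1])
  i=2: ✓ (rhs at j=3; lhs holds on [2,2])
  i=3: ✗ (no rhs in [4,4])
  i=4: ✗ (lhs fails at k=4 before rhs at j=5)
  i=5: ✗ (no rhs in [6,6])

1, 2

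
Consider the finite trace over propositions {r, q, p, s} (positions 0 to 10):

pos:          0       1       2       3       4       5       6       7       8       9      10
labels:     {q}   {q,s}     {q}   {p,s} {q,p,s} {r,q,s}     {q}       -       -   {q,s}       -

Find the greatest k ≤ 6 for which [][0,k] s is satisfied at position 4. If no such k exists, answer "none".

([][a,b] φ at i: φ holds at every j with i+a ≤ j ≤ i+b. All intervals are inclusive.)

s must hold from j=4 onward; find where it first fails.
  j=4: holds
  j=5: holds
  j=6: fails
Holds on [4,5], so largest k = 1.

1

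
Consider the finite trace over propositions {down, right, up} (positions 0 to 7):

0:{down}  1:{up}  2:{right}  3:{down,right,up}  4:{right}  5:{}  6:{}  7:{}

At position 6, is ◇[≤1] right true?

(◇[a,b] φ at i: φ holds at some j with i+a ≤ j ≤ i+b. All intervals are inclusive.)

Check right at each j in [6,7]:
  j=6: false
  j=7: false
No position in the window satisfies it → formula fails.

No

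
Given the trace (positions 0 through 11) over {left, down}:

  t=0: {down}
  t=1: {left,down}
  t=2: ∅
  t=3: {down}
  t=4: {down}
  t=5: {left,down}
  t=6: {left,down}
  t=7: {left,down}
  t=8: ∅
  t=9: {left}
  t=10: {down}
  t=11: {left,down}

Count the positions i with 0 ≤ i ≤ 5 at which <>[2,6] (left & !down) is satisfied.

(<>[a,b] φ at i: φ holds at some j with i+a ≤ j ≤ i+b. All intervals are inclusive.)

3

Evaluate at each i in [0,5]:
  i=0: ✗ (none in [2,6])
  i=1: ✗ (none in [3,7])
  i=2: ✗ (none in [4,8])
  i=3: ✓ (witness j=9)
  i=4: ✓ (witness j=9)
  i=5: ✓ (witness j=9)
Positions where it holds: {3, 4, 5} → 3.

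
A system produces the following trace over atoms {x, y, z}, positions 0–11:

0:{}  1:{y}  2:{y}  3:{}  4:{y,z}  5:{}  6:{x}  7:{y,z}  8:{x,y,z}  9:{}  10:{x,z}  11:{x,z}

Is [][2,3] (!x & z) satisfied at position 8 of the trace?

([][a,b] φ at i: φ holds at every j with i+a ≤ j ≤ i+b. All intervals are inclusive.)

Check (!x & z) at every j in [10,11]:
  j=10: false
  j=11: false
Fails at j=10 → formula fails.

False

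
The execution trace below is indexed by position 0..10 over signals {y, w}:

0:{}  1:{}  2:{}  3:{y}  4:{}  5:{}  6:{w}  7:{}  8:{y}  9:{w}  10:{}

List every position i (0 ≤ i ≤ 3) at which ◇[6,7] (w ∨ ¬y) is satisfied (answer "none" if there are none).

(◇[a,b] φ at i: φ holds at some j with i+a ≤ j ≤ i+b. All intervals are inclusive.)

Evaluate at each i in [0,3]:
  i=0: ✓ (witness j=6)
  i=1: ✓ (witness j=7)
  i=2: ✓ (witness j=9)
  i=3: ✓ (witness j=9)

0, 1, 2, 3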